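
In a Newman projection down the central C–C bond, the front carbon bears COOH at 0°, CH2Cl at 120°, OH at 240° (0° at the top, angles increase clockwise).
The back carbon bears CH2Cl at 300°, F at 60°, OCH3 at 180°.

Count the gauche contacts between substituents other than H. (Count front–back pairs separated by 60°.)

Non-H gauche pairs: COOH(0°)/CH2Cl(300°); COOH(0°)/F(60°); CH2Cl(120°)/F(60°); CH2Cl(120°)/OCH3(180°); OH(240°)/CH2Cl(300°); OH(240°)/OCH3(180°) — 6 interactions.

6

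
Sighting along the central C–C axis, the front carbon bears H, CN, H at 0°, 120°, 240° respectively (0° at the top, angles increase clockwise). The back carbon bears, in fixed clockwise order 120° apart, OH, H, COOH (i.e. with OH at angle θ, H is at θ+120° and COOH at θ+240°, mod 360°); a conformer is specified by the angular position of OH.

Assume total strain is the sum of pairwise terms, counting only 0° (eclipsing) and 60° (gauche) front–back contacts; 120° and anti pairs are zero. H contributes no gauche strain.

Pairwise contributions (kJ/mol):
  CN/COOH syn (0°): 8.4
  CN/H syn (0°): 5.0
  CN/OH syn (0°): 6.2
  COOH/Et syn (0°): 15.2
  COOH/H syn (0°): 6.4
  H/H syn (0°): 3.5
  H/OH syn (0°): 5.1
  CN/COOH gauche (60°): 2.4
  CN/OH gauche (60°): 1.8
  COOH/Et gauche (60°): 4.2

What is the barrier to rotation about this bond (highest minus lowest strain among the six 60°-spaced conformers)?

15.2 kJ/mol

OH at 0° (eclipsed): H(0°)/OH(0°) eclipsed 5.1; CN(120°)/H(120°) eclipsed 5.0; H(240°)/COOH(240°) eclipsed 6.4 → 16.5 kJ/mol.
OH at 60° (staggered): CN(120°)/OH(60°) gauche 1.8 → 1.8 kJ/mol.
OH at 120° (eclipsed): H(0°)/COOH(0°) eclipsed 6.4; CN(120°)/OH(120°) eclipsed 6.2; H(240°)/H(240°) eclipsed 3.5 → 16.1 kJ/mol.
OH at 180° (staggered): CN(120°)/OH(180°) gauche 1.8; CN(120°)/COOH(60°) gauche 2.4 → 4.2 kJ/mol.
OH at 240° (eclipsed): H(0°)/H(0°) eclipsed 3.5; CN(120°)/COOH(120°) eclipsed 8.4; H(240°)/OH(240°) eclipsed 5.1 → 17.0 kJ/mol.
OH at 300° (staggered): CN(120°)/COOH(180°) gauche 2.4 → 2.4 kJ/mol.
Max at 240° (17.0 kJ/mol), min at 60° (1.8 kJ/mol); barrier = 15.2 kJ/mol.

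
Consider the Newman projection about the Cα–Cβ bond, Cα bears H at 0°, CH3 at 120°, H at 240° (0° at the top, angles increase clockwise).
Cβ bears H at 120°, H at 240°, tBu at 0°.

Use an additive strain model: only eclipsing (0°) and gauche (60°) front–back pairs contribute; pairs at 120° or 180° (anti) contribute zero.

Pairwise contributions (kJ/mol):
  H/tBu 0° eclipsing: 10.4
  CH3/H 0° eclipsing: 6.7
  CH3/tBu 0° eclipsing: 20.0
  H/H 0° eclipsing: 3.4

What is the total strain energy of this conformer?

This conformer is eclipsed. H at 0° is eclipsed with tBu at 0° (10.4); CH3 at 120° is eclipsed with H at 120° (6.7); H at 240° is eclipsed with H at 240° (3.4). Total 20.5 kJ/mol.

20.5 kJ/mol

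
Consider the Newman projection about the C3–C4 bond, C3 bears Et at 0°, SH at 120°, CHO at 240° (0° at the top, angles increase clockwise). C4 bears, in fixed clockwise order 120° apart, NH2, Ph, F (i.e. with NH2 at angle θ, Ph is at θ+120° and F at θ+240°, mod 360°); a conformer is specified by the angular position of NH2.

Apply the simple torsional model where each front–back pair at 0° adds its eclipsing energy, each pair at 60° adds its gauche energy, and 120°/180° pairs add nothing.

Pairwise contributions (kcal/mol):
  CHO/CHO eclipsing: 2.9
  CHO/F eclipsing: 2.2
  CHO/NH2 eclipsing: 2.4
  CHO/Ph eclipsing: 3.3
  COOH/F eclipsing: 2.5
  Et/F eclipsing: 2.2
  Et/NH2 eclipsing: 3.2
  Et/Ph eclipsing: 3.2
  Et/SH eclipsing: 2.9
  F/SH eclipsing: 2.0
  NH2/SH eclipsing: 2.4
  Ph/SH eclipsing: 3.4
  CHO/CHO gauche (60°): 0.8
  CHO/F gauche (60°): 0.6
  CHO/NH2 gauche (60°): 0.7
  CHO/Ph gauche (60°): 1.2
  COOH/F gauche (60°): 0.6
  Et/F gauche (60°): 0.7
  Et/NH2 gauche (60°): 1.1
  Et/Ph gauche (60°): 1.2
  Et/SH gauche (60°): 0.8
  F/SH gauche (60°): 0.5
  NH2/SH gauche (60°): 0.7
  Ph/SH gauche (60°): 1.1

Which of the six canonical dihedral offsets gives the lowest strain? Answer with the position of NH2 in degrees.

NH2 at 0° (eclipsed): Et(0°)/NH2(0°) eclipsed 3.2; SH(120°)/Ph(120°) eclipsed 3.4; CHO(240°)/F(240°) eclipsed 2.2 → 8.8 kcal/mol.
NH2 at 60° (staggered): Et(0°)/NH2(60°) gauche 1.1; Et(0°)/F(300°) gauche 0.7; SH(120°)/NH2(60°) gauche 0.7; SH(120°)/Ph(180°) gauche 1.1; CHO(240°)/Ph(180°) gauche 1.2; CHO(240°)/F(300°) gauche 0.6 → 5.4 kcal/mol.
NH2 at 120° (eclipsed): Et(0°)/F(0°) eclipsed 2.2; SH(120°)/NH2(120°) eclipsed 2.4; CHO(240°)/Ph(240°) eclipsed 3.3 → 7.9 kcal/mol.
NH2 at 180° (staggered): Et(0°)/Ph(300°) gauche 1.2; Et(0°)/F(60°) gauche 0.7; SH(120°)/NH2(180°) gauche 0.7; SH(120°)/F(60°) gauche 0.5; CHO(240°)/NH2(180°) gauche 0.7; CHO(240°)/Ph(300°) gauche 1.2 → 5.0 kcal/mol.
NH2 at 240° (eclipsed): Et(0°)/Ph(0°) eclipsed 3.2; SH(120°)/F(120°) eclipsed 2.0; CHO(240°)/NH2(240°) eclipsed 2.4 → 7.6 kcal/mol.
NH2 at 300° (staggered): Et(0°)/NH2(300°) gauche 1.1; Et(0°)/Ph(60°) gauche 1.2; SH(120°)/Ph(60°) gauche 1.1; SH(120°)/F(180°) gauche 0.5; CHO(240°)/NH2(300°) gauche 0.7; CHO(240°)/F(180°) gauche 0.6 → 5.2 kcal/mol.
The minimum (5.0 kcal/mol) occurs with NH2 at 180°.

180°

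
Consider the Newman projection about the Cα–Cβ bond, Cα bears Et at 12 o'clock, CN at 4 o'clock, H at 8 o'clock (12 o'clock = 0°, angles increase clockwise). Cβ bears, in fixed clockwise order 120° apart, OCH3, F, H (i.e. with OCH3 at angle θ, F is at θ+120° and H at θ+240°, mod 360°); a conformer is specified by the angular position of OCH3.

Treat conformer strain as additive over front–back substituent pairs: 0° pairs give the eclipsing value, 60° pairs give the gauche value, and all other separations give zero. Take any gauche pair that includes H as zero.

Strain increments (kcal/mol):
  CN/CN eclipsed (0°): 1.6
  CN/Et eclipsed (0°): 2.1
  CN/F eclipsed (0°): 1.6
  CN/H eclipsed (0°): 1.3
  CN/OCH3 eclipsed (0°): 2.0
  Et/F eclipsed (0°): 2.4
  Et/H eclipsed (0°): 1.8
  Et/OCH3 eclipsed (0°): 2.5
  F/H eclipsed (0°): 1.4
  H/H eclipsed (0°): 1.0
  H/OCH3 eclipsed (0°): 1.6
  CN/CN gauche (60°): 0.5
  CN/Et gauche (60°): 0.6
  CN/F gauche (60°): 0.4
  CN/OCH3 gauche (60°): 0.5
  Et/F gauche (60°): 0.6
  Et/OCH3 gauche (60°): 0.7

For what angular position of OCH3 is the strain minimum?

OCH3 at 0° (eclipsed): Et–OCH3 eclipsed, CN–F eclipsed, H–H eclipsed; 2.5 + 1.6 + 1.0 = 5.1 kcal/mol.
OCH3 at 60° (staggered): Et–OCH3 gauche, CN–OCH3 gauche, CN–F gauche; 0.7 + 0.5 + 0.4 = 1.6 kcal/mol.
OCH3 at 120° (eclipsed): Et–H eclipsed, CN–OCH3 eclipsed, H–F eclipsed; 1.8 + 2.0 + 1.4 = 5.2 kcal/mol.
OCH3 at 180° (staggered): Et–F gauche, CN–OCH3 gauche; 0.6 + 0.5 = 1.1 kcal/mol.
OCH3 at 240° (eclipsed): Et–F eclipsed, CN–H eclipsed, H–OCH3 eclipsed; 2.4 + 1.3 + 1.6 = 5.3 kcal/mol.
OCH3 at 300° (staggered): Et–OCH3 gauche, Et–F gauche, CN–F gauche; 0.7 + 0.6 + 0.4 = 1.7 kcal/mol.
The minimum (1.1 kcal/mol) occurs with OCH3 at 180°.

180°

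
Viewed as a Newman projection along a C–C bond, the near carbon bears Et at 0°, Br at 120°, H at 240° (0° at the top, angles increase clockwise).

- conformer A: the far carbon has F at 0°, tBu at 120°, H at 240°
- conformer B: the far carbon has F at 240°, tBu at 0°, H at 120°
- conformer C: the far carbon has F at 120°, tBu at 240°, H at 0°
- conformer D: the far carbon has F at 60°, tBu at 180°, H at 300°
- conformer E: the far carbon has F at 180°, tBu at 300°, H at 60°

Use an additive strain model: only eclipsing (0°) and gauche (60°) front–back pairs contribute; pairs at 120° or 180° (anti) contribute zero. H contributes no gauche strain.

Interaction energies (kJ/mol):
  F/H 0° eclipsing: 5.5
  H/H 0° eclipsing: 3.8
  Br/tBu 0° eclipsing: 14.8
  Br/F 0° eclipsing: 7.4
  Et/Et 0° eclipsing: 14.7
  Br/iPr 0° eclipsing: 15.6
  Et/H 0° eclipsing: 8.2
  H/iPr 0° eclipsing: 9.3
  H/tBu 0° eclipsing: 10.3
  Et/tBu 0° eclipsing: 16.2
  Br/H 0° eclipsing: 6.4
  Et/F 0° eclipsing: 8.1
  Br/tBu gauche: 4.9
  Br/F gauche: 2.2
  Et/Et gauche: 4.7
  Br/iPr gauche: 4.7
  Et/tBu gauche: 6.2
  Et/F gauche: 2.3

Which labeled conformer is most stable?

E

A (eclipsed): Et(0°)/F(0°) eclipsed 8.1; Br(120°)/tBu(120°) eclipsed 14.8; H(240°)/H(240°) eclipsed 3.8 → 26.7 kJ/mol.
B (eclipsed): Et(0°)/tBu(0°) eclipsed 16.2; Br(120°)/H(120°) eclipsed 6.4; H(240°)/F(240°) eclipsed 5.5 → 28.1 kJ/mol.
C (eclipsed): Et(0°)/H(0°) eclipsed 8.2; Br(120°)/F(120°) eclipsed 7.4; H(240°)/tBu(240°) eclipsed 10.3 → 25.9 kJ/mol.
D (staggered): Et(0°)/F(60°) gauche 2.3; Br(120°)/F(60°) gauche 2.2; Br(120°)/tBu(180°) gauche 4.9 → 9.4 kJ/mol.
E (staggered): Et(0°)/tBu(300°) gauche 6.2; Br(120°)/F(180°) gauche 2.2 → 8.4 kJ/mol.
E has the lowest total (8.4 kJ/mol).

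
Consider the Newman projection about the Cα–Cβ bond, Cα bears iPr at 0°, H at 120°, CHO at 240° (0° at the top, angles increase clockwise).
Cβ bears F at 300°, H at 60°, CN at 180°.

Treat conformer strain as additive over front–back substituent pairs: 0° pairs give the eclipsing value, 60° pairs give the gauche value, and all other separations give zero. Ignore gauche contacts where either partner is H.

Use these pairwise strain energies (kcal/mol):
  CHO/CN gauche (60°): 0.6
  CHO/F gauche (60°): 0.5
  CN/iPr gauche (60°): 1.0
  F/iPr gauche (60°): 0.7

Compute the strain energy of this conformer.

This conformer (staggered): iPr(0°)/F(300°) gauche 0.7; CHO(240°)/F(300°) gauche 0.5; CHO(240°)/CN(180°) gauche 0.6 → 1.8 kcal/mol.

1.8 kcal/mol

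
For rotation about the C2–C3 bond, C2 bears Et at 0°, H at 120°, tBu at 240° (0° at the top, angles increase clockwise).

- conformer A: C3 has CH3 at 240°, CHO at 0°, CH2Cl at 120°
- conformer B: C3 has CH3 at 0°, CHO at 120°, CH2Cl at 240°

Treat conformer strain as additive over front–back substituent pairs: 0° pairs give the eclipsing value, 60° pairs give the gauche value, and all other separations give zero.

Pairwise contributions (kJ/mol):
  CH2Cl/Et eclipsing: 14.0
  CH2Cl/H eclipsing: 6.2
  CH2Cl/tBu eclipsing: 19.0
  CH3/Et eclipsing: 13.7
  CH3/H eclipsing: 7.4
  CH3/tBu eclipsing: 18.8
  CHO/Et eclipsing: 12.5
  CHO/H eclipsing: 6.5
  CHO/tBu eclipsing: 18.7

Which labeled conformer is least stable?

B

A (eclipsed): Et(0°)/CHO(0°) eclipsed 12.5; H(120°)/CH2Cl(120°) eclipsed 6.2; tBu(240°)/CH3(240°) eclipsed 18.8 → 37.5 kJ/mol.
B (eclipsed): Et(0°)/CH3(0°) eclipsed 13.7; H(120°)/CHO(120°) eclipsed 6.5; tBu(240°)/CH2Cl(240°) eclipsed 19.0 → 39.2 kJ/mol.
B has the highest total (39.2 kJ/mol).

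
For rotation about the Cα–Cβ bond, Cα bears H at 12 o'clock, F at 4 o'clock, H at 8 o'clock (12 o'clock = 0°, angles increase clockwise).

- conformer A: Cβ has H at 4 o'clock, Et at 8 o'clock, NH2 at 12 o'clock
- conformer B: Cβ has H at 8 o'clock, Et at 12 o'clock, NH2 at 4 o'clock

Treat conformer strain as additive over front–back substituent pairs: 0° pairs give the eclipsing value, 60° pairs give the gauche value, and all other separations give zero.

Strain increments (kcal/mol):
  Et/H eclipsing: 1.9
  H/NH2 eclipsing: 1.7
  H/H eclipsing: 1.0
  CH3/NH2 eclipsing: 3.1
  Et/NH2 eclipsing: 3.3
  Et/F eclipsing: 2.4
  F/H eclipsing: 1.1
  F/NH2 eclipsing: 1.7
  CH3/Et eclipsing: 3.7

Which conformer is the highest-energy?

A is eclipsed. H at 0° is eclipsed with NH2 at 0° (1.7); F at 120° is eclipsed with H at 120° (1.1); H at 240° is eclipsed with Et at 240° (1.9). Total 4.7 kcal/mol.
B is eclipsed. H at 0° is eclipsed with Et at 0° (1.9); F at 120° is eclipsed with NH2 at 120° (1.7); H at 240° is eclipsed with H at 240° (1.0). Total 4.6 kcal/mol.
A has the highest total (4.7 kcal/mol).

A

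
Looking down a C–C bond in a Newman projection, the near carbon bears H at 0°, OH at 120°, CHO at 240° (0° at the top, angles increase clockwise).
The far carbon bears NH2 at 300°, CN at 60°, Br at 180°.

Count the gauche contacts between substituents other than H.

4

Non-H gauche pairs: OH(120°)/CN(60°); OH(120°)/Br(180°); CHO(240°)/NH2(300°); CHO(240°)/Br(180°) — 4 interactions.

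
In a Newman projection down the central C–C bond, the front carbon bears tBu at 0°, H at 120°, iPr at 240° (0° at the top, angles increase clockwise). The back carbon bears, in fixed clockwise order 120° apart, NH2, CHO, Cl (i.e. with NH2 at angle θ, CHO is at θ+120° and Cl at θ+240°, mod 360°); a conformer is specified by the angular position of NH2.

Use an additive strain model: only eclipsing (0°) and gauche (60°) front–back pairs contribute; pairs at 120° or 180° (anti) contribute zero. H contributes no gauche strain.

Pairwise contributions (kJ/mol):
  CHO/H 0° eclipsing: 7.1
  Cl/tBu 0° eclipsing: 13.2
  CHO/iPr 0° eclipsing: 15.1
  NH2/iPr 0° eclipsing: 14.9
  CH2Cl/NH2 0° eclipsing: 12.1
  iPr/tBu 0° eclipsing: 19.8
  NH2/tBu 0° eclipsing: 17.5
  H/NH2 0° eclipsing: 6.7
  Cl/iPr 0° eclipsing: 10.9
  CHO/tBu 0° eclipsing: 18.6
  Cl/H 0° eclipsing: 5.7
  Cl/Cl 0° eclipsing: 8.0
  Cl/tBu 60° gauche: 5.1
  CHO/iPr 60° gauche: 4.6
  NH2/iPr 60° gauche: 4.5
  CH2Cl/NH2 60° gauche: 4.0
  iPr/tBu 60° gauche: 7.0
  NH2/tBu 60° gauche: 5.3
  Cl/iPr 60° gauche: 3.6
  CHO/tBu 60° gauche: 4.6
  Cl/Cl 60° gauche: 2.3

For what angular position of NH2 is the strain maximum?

240°

NH2 at 0° is eclipsed. tBu at 0° is eclipsed with NH2 at 0° (17.5); H at 120° is eclipsed with CHO at 120° (7.1); iPr at 240° is eclipsed with Cl at 240° (10.9). Total 35.5 kJ/mol.
NH2 at 60° is staggered. tBu at 0° is gauche with NH2 at 60° (5.3); tBu at 0° is gauche with Cl at 300° (5.1); iPr at 240° is gauche with CHO at 180° (4.6); iPr at 240° is gauche with Cl at 300° (3.6). Total 18.6 kJ/mol.
NH2 at 120° is eclipsed. tBu at 0° is eclipsed with Cl at 0° (13.2); H at 120° is eclipsed with NH2 at 120° (6.7); iPr at 240° is eclipsed with CHO at 240° (15.1). Total 35.0 kJ/mol.
NH2 at 180° is staggered. tBu at 0° is gauche with CHO at 300° (4.6); tBu at 0° is gauche with Cl at 60° (5.1); iPr at 240° is gauche with NH2 at 180° (4.5); iPr at 240° is gauche with CHO at 300° (4.6). Total 18.8 kJ/mol.
NH2 at 240° is eclipsed. tBu at 0° is eclipsed with CHO at 0° (18.6); H at 120° is eclipsed with Cl at 120° (5.7); iPr at 240° is eclipsed with NH2 at 240° (14.9). Total 39.2 kJ/mol.
NH2 at 300° is staggered. tBu at 0° is gauche with NH2 at 300° (5.3); tBu at 0° is gauche with CHO at 60° (4.6); iPr at 240° is gauche with NH2 at 300° (4.5); iPr at 240° is gauche with Cl at 180° (3.6). Total 18.0 kJ/mol.
The maximum (39.2 kJ/mol) occurs with NH2 at 240°.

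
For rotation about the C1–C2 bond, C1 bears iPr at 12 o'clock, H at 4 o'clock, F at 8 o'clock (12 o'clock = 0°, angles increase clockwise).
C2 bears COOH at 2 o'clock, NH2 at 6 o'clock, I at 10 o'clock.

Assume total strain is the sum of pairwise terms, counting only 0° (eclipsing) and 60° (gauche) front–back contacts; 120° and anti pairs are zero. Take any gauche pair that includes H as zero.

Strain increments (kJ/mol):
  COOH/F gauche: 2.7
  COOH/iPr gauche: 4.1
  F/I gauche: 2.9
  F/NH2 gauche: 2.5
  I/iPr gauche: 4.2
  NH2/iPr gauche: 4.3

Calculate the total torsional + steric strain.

This conformer (staggered): iPr(0°)/COOH(60°) gauche 4.1; iPr(0°)/I(300°) gauche 4.2; F(240°)/NH2(180°) gauche 2.5; F(240°)/I(300°) gauche 2.9 → 13.7 kJ/mol.

13.7 kJ/mol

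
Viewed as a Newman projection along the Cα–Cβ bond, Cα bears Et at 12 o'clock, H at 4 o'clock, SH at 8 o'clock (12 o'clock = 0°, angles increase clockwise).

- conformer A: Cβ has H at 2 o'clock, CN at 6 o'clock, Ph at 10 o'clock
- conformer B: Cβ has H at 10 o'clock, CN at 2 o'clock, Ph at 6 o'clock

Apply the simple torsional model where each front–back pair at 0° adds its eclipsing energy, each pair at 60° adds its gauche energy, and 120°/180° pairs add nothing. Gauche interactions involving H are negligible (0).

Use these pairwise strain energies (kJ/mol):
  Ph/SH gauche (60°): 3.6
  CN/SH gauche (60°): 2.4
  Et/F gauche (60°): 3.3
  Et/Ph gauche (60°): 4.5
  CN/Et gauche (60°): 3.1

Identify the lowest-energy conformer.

A (staggered): Et–Ph gauche, SH–CN gauche, SH–Ph gauche; 4.5 + 2.4 + 3.6 = 10.5 kJ/mol.
B (staggered): Et–CN gauche, SH–Ph gauche; 3.1 + 3.6 = 6.7 kJ/mol.
B has the lowest total (6.7 kJ/mol).

B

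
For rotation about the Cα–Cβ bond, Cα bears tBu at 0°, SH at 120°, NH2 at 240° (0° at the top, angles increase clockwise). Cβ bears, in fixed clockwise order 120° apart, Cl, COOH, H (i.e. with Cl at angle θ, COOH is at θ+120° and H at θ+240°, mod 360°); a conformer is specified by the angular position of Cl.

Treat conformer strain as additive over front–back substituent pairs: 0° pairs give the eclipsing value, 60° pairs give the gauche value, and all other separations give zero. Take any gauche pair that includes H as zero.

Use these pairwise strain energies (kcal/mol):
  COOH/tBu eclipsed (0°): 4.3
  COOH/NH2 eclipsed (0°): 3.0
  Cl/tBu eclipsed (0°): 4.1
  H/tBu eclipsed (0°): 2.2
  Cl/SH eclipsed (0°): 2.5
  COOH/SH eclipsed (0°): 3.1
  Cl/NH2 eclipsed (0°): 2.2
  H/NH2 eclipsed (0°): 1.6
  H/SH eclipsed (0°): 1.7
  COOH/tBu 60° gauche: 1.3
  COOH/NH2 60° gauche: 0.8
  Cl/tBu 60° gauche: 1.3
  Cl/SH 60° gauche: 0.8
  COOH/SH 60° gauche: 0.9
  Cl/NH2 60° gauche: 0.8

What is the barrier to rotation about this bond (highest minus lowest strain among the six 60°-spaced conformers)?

Cl at 0° is eclipsed. tBu at 0° is eclipsed with Cl at 0° (4.1); SH at 120° is eclipsed with COOH at 120° (3.1); NH2 at 240° is eclipsed with H at 240° (1.6). Total 8.8 kcal/mol.
Cl at 60° is staggered. tBu at 0° is gauche with Cl at 60° (1.3); SH at 120° is gauche with Cl at 60° (0.8); SH at 120° is gauche with COOH at 180° (0.9); NH2 at 240° is gauche with COOH at 180° (0.8). Total 3.8 kcal/mol.
Cl at 120° is eclipsed. tBu at 0° is eclipsed with H at 0° (2.2); SH at 120° is eclipsed with Cl at 120° (2.5); NH2 at 240° is eclipsed with COOH at 240° (3.0). Total 7.7 kcal/mol.
Cl at 180° is staggered. tBu at 0° is gauche with COOH at 300° (1.3); SH at 120° is gauche with Cl at 180° (0.8); NH2 at 240° is gauche with Cl at 180° (0.8); NH2 at 240° is gauche with COOH at 300° (0.8). Total 3.7 kcal/mol.
Cl at 240° is eclipsed. tBu at 0° is eclipsed with COOH at 0° (4.3); SH at 120° is eclipsed with H at 120° (1.7); NH2 at 240° is eclipsed with Cl at 240° (2.2). Total 8.2 kcal/mol.
Cl at 300° is staggered. tBu at 0° is gauche with Cl at 300° (1.3); tBu at 0° is gauche with COOH at 60° (1.3); SH at 120° is gauche with COOH at 60° (0.9); NH2 at 240° is gauche with Cl at 300° (0.8). Total 4.3 kcal/mol.
Max at 0° (8.8 kcal/mol), min at 180° (3.7 kcal/mol); barrier = 5.1 kcal/mol.

5.1 kcal/mol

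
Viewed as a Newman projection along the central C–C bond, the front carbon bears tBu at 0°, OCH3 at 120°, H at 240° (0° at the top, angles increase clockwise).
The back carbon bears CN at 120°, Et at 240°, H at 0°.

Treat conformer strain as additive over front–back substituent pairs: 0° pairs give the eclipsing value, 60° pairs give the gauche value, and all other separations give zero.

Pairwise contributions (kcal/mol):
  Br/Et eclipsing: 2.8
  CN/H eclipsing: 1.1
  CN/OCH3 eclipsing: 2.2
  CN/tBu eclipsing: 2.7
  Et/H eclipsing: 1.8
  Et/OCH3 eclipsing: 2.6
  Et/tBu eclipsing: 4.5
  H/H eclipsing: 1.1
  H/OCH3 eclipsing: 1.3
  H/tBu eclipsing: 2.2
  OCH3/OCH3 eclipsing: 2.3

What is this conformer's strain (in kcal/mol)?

This conformer is eclipsed. tBu at 0° is eclipsed with H at 0° (2.2); OCH3 at 120° is eclipsed with CN at 120° (2.2); H at 240° is eclipsed with Et at 240° (1.8). Total 6.2 kcal/mol.

6.2 kcal/mol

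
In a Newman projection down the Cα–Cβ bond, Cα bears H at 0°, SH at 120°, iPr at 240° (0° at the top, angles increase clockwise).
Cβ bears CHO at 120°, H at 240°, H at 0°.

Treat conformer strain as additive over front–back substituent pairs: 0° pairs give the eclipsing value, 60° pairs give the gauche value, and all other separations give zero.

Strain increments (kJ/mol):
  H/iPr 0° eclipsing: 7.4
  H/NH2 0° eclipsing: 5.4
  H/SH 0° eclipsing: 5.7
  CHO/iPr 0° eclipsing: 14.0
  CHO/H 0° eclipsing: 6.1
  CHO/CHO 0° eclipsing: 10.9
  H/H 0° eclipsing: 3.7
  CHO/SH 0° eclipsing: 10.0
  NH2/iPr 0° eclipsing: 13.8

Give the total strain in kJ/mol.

21.1 kJ/mol

This conformer is eclipsed. H at 0° is eclipsed with H at 0° (3.7); SH at 120° is eclipsed with CHO at 120° (10.0); iPr at 240° is eclipsed with H at 240° (7.4). Total 21.1 kJ/mol.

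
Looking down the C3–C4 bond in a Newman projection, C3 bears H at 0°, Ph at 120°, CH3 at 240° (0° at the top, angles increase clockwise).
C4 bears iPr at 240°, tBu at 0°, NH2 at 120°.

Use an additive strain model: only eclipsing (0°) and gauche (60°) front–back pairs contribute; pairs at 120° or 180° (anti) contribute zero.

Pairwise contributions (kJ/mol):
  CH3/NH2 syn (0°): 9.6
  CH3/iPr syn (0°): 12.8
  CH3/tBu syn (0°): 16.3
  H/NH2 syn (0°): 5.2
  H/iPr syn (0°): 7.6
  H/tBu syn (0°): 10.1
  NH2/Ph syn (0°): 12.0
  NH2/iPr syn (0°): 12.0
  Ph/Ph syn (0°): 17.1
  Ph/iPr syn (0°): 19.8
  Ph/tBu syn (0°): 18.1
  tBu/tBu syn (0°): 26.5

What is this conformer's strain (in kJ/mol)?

34.9 kJ/mol

This conformer (eclipsed): H–tBu eclipsed, Ph–NH2 eclipsed, CH3–iPr eclipsed; 10.1 + 12.0 + 12.8 = 34.9 kJ/mol.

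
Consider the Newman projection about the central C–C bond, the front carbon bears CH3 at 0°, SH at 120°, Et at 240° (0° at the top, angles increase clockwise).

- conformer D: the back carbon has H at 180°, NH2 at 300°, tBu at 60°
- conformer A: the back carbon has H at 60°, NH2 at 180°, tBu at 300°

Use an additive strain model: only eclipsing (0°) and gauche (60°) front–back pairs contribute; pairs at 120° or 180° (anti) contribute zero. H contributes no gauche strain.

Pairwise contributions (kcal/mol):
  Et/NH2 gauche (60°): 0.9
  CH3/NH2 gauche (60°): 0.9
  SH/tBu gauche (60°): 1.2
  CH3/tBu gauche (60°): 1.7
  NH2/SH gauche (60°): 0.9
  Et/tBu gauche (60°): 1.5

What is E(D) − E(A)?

-0.3 kcal/mol

D (staggered): CH3–NH2 gauche, CH3–tBu gauche, SH–tBu gauche, Et–NH2 gauche; 0.9 + 1.7 + 1.2 + 0.9 = 4.7 kcal/mol.
A (staggered): CH3–tBu gauche, SH–NH2 gauche, Et–NH2 gauche, Et–tBu gauche; 1.7 + 0.9 + 0.9 + 1.5 = 5.0 kcal/mol.
E(D) − E(A) = 4.7 − 5.0 = -0.3 kcal/mol.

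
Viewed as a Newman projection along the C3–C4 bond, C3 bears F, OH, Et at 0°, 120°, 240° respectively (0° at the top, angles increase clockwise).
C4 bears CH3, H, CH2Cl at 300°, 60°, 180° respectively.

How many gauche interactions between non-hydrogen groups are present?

Non-H gauche pairs: F(0°)/CH3(300°); OH(120°)/CH2Cl(180°); Et(240°)/CH3(300°); Et(240°)/CH2Cl(180°) — 4 interactions.

4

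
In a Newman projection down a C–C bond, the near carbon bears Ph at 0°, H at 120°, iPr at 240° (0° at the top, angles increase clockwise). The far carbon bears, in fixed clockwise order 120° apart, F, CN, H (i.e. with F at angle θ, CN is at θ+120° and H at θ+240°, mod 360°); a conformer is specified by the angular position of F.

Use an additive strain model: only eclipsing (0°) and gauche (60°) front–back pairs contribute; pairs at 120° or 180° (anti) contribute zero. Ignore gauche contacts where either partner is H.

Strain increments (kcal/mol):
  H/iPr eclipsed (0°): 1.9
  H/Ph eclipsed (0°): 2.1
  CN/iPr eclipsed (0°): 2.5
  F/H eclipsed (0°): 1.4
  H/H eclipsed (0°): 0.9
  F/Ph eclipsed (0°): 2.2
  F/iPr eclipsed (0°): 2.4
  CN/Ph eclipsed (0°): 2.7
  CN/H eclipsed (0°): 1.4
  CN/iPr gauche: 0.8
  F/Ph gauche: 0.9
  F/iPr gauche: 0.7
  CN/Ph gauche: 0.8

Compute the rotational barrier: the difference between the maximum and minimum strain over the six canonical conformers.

4.3 kcal/mol

F at 0° (eclipsed): Ph(0°)/F(0°) eclipsed 2.2; H(120°)/CN(120°) eclipsed 1.4; iPr(240°)/H(240°) eclipsed 1.9 → 5.5 kcal/mol.
F at 60° (staggered): Ph(0°)/F(60°) gauche 0.9; iPr(240°)/CN(180°) gauche 0.8 → 1.7 kcal/mol.
F at 120° (eclipsed): Ph(0°)/H(0°) eclipsed 2.1; H(120°)/F(120°) eclipsed 1.4; iPr(240°)/CN(240°) eclipsed 2.5 → 6.0 kcal/mol.
F at 180° (staggered): Ph(0°)/CN(300°) gauche 0.8; iPr(240°)/F(180°) gauche 0.7; iPr(240°)/CN(300°) gauche 0.8 → 2.3 kcal/mol.
F at 240° (eclipsed): Ph(0°)/CN(0°) eclipsed 2.7; H(120°)/H(120°) eclipsed 0.9; iPr(240°)/F(240°) eclipsed 2.4 → 6.0 kcal/mol.
F at 300° (staggered): Ph(0°)/F(300°) gauche 0.9; Ph(0°)/CN(60°) gauche 0.8; iPr(240°)/F(300°) gauche 0.7 → 2.4 kcal/mol.
Max at 120° (6.0 kcal/mol), min at 60° (1.7 kcal/mol); barrier = 4.3 kcal/mol.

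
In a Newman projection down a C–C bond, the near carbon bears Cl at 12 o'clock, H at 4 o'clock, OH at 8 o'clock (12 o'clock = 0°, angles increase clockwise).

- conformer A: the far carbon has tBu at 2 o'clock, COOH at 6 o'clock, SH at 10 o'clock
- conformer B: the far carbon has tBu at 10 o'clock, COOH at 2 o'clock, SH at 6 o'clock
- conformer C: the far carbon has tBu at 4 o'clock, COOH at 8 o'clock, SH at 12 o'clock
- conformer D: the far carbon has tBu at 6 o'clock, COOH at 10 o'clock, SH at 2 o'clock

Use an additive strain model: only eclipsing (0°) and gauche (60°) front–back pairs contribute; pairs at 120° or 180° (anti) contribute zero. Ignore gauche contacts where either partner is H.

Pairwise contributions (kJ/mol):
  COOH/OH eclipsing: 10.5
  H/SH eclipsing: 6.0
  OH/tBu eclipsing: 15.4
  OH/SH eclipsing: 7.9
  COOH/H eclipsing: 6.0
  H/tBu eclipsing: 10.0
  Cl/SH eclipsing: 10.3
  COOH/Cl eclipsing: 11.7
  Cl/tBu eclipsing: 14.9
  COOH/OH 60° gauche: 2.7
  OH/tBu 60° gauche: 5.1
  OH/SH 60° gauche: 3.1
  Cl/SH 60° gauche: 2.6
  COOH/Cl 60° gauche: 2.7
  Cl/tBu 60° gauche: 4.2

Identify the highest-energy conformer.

A is staggered. Cl at 0° is gauche with tBu at 60° (4.2); Cl at 0° is gauche with SH at 300° (2.6); OH at 240° is gauche with COOH at 180° (2.7); OH at 240° is gauche with SH at 300° (3.1). Total 12.6 kJ/mol.
B is staggered. Cl at 0° is gauche with tBu at 300° (4.2); Cl at 0° is gauche with COOH at 60° (2.7); OH at 240° is gauche with tBu at 300° (5.1); OH at 240° is gauche with SH at 180° (3.1). Total 15.1 kJ/mol.
C is eclipsed. Cl at 0° is eclipsed with SH at 0° (10.3); H at 120° is eclipsed with tBu at 120° (10.0); OH at 240° is eclipsed with COOH at 240° (10.5). Total 30.8 kJ/mol.
D is staggered. Cl at 0° is gauche with COOH at 300° (2.7); Cl at 0° is gauche with SH at 60° (2.6); OH at 240° is gauche with tBu at 180° (5.1); OH at 240° is gauche with COOH at 300° (2.7). Total 13.1 kJ/mol.
C has the highest total (30.8 kJ/mol).

C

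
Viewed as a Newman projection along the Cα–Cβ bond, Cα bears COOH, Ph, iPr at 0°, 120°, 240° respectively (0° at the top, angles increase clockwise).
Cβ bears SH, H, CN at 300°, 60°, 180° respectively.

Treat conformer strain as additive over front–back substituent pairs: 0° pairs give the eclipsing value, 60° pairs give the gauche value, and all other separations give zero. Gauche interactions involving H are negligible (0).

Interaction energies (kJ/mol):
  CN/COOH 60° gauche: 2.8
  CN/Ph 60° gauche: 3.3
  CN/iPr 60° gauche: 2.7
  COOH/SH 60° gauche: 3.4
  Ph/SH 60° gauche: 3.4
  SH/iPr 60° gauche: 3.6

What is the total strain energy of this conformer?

This conformer (staggered): COOH–SH gauche, Ph–CN gauche, iPr–SH gauche, iPr–CN gauche; 3.4 + 3.3 + 3.6 + 2.7 = 13.0 kJ/mol.

13.0 kJ/mol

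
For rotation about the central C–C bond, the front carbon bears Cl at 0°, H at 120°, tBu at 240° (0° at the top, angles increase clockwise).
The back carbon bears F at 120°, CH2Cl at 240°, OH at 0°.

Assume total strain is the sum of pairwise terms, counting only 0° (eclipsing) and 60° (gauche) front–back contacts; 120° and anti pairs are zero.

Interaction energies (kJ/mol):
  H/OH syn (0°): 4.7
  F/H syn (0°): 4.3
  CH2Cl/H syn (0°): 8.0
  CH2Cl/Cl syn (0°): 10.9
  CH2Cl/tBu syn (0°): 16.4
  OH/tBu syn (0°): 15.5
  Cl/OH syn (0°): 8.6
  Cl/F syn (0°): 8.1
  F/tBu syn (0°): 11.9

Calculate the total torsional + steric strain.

29.3 kJ/mol

This conformer (eclipsed): Cl(0°)/OH(0°) eclipsed 8.6; H(120°)/F(120°) eclipsed 4.3; tBu(240°)/CH2Cl(240°) eclipsed 16.4 → 29.3 kJ/mol.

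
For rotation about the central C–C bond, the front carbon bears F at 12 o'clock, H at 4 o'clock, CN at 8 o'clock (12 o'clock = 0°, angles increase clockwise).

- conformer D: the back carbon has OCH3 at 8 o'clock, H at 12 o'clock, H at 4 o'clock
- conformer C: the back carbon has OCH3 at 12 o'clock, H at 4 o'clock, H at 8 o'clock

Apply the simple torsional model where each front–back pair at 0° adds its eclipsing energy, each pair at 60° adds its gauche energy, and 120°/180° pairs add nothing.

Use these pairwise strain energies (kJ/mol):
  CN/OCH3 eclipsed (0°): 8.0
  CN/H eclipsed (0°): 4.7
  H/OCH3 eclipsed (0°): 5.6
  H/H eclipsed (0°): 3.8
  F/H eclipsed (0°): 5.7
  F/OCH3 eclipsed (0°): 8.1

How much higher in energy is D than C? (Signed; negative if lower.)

D (eclipsed): F(0°)/H(0°) eclipsed 5.7; H(120°)/H(120°) eclipsed 3.8; CN(240°)/OCH3(240°) eclipsed 8.0 → 17.5 kJ/mol.
C (eclipsed): F(0°)/OCH3(0°) eclipsed 8.1; H(120°)/H(120°) eclipsed 3.8; CN(240°)/H(240°) eclipsed 4.7 → 16.6 kJ/mol.
E(D) − E(C) = 17.5 − 16.6 = +0.9 kJ/mol.

+0.9 kJ/mol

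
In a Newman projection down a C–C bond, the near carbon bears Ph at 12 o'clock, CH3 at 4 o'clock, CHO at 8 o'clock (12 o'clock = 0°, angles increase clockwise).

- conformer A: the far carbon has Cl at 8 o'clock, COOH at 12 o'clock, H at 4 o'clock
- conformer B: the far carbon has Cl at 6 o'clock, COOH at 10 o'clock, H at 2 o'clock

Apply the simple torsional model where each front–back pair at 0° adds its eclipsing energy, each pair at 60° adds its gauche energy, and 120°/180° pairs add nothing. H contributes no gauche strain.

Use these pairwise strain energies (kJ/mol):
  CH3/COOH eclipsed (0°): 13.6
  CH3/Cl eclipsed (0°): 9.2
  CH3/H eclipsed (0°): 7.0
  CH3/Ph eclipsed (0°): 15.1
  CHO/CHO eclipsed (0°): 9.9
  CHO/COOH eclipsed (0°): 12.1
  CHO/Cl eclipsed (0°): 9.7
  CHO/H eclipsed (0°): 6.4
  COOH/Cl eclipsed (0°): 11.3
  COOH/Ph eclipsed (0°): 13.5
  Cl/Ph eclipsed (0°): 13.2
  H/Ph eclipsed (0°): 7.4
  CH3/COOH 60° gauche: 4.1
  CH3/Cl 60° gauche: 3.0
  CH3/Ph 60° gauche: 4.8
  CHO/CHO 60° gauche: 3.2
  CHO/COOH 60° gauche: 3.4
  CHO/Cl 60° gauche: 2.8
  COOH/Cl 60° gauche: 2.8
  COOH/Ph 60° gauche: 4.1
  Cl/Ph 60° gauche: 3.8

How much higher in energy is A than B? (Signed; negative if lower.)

A (eclipsed): Ph(0°)/COOH(0°) eclipsed 13.5; CH3(120°)/H(120°) eclipsed 7.0; CHO(240°)/Cl(240°) eclipsed 9.7 → 30.2 kJ/mol.
B (staggered): Ph(0°)/COOH(300°) gauche 4.1; CH3(120°)/Cl(180°) gauche 3.0; CHO(240°)/Cl(180°) gauche 2.8; CHO(240°)/COOH(300°) gauche 3.4 → 13.3 kJ/mol.
E(A) − E(B) = 30.2 − 13.3 = +16.9 kJ/mol.

+16.9 kJ/mol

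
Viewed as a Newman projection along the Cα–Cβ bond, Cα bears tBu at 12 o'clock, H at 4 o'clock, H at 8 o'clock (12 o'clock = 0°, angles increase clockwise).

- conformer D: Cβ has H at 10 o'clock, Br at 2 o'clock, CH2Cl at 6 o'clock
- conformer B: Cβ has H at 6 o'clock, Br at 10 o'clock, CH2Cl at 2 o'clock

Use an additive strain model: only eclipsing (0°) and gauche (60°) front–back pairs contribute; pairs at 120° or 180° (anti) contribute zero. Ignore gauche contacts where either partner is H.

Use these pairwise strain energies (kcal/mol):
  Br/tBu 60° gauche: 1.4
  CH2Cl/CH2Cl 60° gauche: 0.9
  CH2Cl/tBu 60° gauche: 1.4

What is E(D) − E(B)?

D (staggered): tBu(0°)/Br(60°) gauche 1.4 → 1.4 kcal/mol.
B (staggered): tBu(0°)/Br(300°) gauche 1.4; tBu(0°)/CH2Cl(60°) gauche 1.4 → 2.8 kcal/mol.
E(D) − E(B) = 1.4 − 2.8 = -1.4 kcal/mol.

-1.4 kcal/mol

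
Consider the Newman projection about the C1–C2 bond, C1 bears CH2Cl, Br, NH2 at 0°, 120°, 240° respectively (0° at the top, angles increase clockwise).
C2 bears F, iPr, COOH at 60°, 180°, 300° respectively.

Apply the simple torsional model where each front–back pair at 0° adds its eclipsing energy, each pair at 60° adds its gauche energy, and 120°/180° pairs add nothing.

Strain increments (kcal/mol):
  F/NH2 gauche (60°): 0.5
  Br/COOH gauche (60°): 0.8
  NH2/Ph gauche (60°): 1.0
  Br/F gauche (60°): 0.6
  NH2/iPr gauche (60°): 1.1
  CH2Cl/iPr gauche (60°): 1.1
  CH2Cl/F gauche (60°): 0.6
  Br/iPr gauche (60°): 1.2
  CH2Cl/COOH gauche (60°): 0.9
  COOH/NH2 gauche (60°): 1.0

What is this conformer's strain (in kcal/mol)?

This conformer is staggered. CH2Cl at 0° is gauche with F at 60° (0.6); CH2Cl at 0° is gauche with COOH at 300° (0.9); Br at 120° is gauche with F at 60° (0.6); Br at 120° is gauche with iPr at 180° (1.2); NH2 at 240° is gauche with iPr at 180° (1.1); NH2 at 240° is gauche with COOH at 300° (1.0). Total 5.4 kcal/mol.

5.4 kcal/mol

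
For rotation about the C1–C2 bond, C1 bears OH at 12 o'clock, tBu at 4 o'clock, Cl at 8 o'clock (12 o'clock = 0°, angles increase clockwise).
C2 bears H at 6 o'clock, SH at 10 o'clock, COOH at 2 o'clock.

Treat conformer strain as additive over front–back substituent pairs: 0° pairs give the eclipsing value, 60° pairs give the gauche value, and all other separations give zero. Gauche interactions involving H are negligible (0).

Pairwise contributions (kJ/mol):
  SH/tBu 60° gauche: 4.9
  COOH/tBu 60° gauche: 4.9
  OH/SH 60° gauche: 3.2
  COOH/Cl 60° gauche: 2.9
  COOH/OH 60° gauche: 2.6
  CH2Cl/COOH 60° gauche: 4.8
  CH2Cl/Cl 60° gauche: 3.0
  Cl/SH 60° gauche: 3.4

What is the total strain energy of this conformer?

14.1 kJ/mol

This conformer (staggered): OH–SH gauche, OH–COOH gauche, tBu–COOH gauche, Cl–SH gauche; 3.2 + 2.6 + 4.9 + 3.4 = 14.1 kJ/mol.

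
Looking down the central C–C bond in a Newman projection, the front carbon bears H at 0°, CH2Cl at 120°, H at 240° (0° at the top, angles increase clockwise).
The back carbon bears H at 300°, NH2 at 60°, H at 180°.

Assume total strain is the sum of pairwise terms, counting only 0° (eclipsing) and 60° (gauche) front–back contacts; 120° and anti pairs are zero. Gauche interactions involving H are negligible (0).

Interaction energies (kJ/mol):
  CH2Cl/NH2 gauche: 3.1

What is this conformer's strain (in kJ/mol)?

This conformer is staggered. CH2Cl at 120° is gauche with NH2 at 60° (3.1). Total 3.1 kJ/mol.

3.1 kJ/mol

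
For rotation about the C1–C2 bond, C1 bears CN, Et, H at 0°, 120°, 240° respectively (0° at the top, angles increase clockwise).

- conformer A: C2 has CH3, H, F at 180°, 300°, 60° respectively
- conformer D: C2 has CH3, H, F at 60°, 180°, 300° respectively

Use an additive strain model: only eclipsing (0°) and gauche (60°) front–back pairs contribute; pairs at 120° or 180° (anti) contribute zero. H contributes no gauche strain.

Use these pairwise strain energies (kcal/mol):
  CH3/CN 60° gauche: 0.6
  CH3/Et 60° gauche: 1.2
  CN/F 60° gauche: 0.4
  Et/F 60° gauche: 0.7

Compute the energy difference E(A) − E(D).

+0.1 kcal/mol

A is staggered. CN at 0° is gauche with F at 60° (0.4); Et at 120° is gauche with CH3 at 180° (1.2); Et at 120° is gauche with F at 60° (0.7). Total 2.3 kcal/mol.
D is staggered. CN at 0° is gauche with CH3 at 60° (0.6); CN at 0° is gauche with F at 300° (0.4); Et at 120° is gauche with CH3 at 60° (1.2). Total 2.2 kcal/mol.
E(A) − E(D) = 2.3 − 2.2 = +0.1 kcal/mol.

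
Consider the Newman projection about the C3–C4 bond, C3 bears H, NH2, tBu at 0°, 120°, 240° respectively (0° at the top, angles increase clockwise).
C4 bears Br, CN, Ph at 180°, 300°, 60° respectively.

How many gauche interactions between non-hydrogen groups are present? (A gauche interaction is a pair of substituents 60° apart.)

4

Non-H gauche pairs: NH2(120°)/Br(180°); NH2(120°)/Ph(60°); tBu(240°)/Br(180°); tBu(240°)/CN(300°) — 4 interactions.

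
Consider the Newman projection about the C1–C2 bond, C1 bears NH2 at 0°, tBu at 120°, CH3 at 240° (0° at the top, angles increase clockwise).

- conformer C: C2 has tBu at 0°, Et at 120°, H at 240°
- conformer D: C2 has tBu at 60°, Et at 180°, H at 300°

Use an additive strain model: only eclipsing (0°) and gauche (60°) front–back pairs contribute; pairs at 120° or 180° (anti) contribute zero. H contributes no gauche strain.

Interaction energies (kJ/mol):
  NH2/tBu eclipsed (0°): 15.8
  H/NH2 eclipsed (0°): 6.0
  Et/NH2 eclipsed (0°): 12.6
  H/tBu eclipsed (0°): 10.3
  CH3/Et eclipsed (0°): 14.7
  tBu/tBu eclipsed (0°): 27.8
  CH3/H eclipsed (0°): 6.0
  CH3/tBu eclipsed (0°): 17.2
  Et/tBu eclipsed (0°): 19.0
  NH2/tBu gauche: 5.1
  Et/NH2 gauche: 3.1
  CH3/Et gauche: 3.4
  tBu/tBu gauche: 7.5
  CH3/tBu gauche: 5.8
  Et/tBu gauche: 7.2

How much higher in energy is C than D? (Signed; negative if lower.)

+17.6 kJ/mol

C (eclipsed): NH2–tBu eclipsed, tBu–Et eclipsed, CH3–H eclipsed; 15.8 + 19.0 + 6.0 = 40.8 kJ/mol.
D (staggered): NH2–tBu gauche, tBu–tBu gauche, tBu–Et gauche, CH3–Et gauche; 5.1 + 7.5 + 7.2 + 3.4 = 23.2 kJ/mol.
E(C) − E(D) = 40.8 − 23.2 = +17.6 kJ/mol.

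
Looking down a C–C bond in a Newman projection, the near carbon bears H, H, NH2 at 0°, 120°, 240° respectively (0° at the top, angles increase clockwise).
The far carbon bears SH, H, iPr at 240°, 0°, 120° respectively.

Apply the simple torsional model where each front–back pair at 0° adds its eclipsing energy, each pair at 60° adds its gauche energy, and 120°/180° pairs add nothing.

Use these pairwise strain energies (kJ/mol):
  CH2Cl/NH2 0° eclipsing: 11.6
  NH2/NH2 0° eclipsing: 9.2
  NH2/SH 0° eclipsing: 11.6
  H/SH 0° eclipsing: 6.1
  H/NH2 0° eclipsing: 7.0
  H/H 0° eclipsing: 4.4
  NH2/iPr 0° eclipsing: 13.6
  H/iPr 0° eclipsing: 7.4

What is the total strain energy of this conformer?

This conformer (eclipsed): H(0°)/H(0°) eclipsed 4.4; H(120°)/iPr(120°) eclipsed 7.4; NH2(240°)/SH(240°) eclipsed 11.6 → 23.4 kJ/mol.

23.4 kJ/mol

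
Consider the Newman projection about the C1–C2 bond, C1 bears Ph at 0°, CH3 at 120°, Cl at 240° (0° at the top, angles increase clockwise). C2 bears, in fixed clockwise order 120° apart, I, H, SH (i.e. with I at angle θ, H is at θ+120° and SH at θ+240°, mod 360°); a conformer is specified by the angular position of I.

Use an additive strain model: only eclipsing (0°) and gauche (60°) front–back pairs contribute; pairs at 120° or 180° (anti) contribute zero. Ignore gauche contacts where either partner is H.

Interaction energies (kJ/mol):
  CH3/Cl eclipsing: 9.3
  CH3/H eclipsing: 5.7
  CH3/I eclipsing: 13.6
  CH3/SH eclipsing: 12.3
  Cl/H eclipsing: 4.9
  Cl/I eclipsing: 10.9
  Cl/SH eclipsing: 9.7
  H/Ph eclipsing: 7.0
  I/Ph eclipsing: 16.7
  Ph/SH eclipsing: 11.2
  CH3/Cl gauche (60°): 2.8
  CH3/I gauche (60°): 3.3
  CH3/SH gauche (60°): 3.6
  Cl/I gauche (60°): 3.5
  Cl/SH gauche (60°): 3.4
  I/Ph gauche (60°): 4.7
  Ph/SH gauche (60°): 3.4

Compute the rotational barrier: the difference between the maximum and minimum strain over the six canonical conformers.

18.3 kJ/mol

I at 0° (eclipsed): Ph(0°)/I(0°) eclipsed 16.7; CH3(120°)/H(120°) eclipsed 5.7; Cl(240°)/SH(240°) eclipsed 9.7 → 32.1 kJ/mol.
I at 60° (staggered): Ph(0°)/I(60°) gauche 4.7; Ph(0°)/SH(300°) gauche 3.4; CH3(120°)/I(60°) gauche 3.3; Cl(240°)/SH(300°) gauche 3.4 → 14.8 kJ/mol.
I at 120° (eclipsed): Ph(0°)/SH(0°) eclipsed 11.2; CH3(120°)/I(120°) eclipsed 13.6; Cl(240°)/H(240°) eclipsed 4.9 → 29.7 kJ/mol.
I at 180° (staggered): Ph(0°)/SH(60°) gauche 3.4; CH3(120°)/I(180°) gauche 3.3; CH3(120°)/SH(60°) gauche 3.6; Cl(240°)/I(180°) gauche 3.5 → 13.8 kJ/mol.
I at 240° (eclipsed): Ph(0°)/H(0°) eclipsed 7.0; CH3(120°)/SH(120°) eclipsed 12.3; Cl(240°)/I(240°) eclipsed 10.9 → 30.2 kJ/mol.
I at 300° (staggered): Ph(0°)/I(300°) gauche 4.7; CH3(120°)/SH(180°) gauche 3.6; Cl(240°)/I(300°) gauche 3.5; Cl(240°)/SH(180°) gauche 3.4 → 15.2 kJ/mol.
Max at 0° (32.1 kJ/mol), min at 180° (13.8 kJ/mol); barrier = 18.3 kJ/mol.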